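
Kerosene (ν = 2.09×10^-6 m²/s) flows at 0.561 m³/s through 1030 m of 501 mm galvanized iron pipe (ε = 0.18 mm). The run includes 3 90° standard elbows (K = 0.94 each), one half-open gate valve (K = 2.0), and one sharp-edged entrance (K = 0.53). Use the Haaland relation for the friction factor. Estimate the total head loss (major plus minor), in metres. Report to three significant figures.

H_L ≈ 16.1 m

V = 4Q/(πD²) = 2.846 m/s; V²/2g = 0.4128 m
Re = 6.82×10^5, ε/D = 3.59×10^-4 → f = 0.01635 (Haaland)
Major: h_f = f(L/D)·V²/2g = 0.01635·2056·0.4128 = 13.88 m
Minor: ΣK = 5.35; h_m = ΣK·V²/2g = 2.208 m
Total H_L = 13.88 + 2.208 = 16.09 m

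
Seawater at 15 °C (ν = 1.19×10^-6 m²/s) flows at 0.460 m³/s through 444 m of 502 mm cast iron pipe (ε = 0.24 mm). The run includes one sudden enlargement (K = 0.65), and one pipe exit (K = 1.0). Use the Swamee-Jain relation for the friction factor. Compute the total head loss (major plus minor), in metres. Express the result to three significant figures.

V = 4Q/(πD²) = 2.324 m/s; V²/2g = 0.2753 m
Re = 9.80×10^5, ε/D = 4.78×10^-4 → f = 0.01716 (Swamee-Jain)
Major: h_f = f(L/D)·V²/2g = 0.01716·884.5·0.2753 = 4.179 m
Minor: ΣK = 1.65; h_m = ΣK·V²/2g = 0.4543 m
Total H_L = 4.179 + 0.4543 = 4.633 m

H_L ≈ 4.63 m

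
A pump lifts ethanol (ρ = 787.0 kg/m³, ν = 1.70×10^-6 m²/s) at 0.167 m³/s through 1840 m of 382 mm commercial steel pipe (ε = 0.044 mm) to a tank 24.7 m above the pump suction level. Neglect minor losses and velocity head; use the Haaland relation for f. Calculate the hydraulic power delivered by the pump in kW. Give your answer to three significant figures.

P_hyd ≈ 42.1 kW

V = 4Q/(πD²) = 1.457 m/s; Re = 3.27×10^5; ε/D = 1.15×10^-4; f = 0.01518
h_f = f(L/D)V²/2g = 7.915 m
Total head H = z + h_f = 24.7 + 7.915 = 32.62 m
P_hyd = ρgQH = 787.0·9.81·0.167·32.62 = 42.05 kW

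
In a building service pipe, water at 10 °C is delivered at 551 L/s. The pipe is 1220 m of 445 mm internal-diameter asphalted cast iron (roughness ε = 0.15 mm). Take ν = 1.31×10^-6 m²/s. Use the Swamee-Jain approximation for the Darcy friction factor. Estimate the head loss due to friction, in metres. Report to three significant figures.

V = 4Q/(πD²) = 4·0.551/(π·0.445²) = 3.543 m/s
Re = VD/ν = 3.543·0.445/1.31×10^-6 = 1.20×10^6 → turbulent
ε/D = 0.15/445 = 3.37×10^-4
Swamee-Jain: f = 0.01597
h_f = f(L/D)V²/(2g) = 0.01597·(1220/0.445)·3.543²/(2·9.81) = 28.00 m

h_f ≈ 28.0 m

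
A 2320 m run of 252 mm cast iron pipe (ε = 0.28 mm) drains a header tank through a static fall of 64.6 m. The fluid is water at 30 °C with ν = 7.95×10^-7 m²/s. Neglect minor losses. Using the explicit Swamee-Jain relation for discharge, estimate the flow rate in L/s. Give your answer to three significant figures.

Swamee-Jain (Type II): Q = -0.965·√(gD⁵h_f/L)·ln[ε/(3.7D) + √(3.17ν²L/(gD³h_f))]
√(gD⁵h_f/L) = √(9.81·0.252⁵·64.6/2320) = 0.01666
ε/(3.7D) = 3.00×10^-4; √(3.17ν²L/(gD³h_f)) = 2.14×10^-5
Q = -0.965·0.01666·ln(3.217×10^-4) = 0.1293 m³/s
Check: V = 2.59 m/s, Re = 8.22×10^5, f = 0.02059, h_f = 64.9 m ≈ 64.6 m ✓

Q ≈ 129 L/s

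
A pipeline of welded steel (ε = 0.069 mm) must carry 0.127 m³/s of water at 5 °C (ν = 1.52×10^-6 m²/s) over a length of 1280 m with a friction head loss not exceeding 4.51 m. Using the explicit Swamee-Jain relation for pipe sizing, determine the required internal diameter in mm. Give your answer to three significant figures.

Swamee-Jain (Type III): D = 0.66·[ε^1.25·(LQ²/(gh_f))^4.75 + ν·Q^9.4·(L/(gh_f))^5.2]^0.04
LQ²/(gh_f) = 0.4666; L/(gh_f) = 28.93
Term 1 = ε^1.25·(…)^4.75 = 1.68×10^-7; Term 2 = ν·Q^9.4·(…)^5.2 = 2.27×10^-7
D = 0.66·(1.68×10^-7 + 2.27×10^-7)^0.04 = 0.3660 m = 366 mm
Check: V = 1.21 m/s, Re = 2.91×10^5, f = 0.01628, h_f = 4.23 m ≈ 4.51 m ✓

D ≈ 366 mm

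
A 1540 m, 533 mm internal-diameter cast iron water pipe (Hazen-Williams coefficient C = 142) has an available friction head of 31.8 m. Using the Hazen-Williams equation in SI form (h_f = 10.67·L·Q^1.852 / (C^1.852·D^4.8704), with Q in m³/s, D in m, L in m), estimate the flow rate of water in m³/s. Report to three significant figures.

Q ≈ 0.930 m³/s

Rearranging: Q = [h_f·C^1.852·D^4.8704 / (10.67·L)]^(1/1.852)
Q = [31.8·142^1.852·0.533^4.8704 / (10.67·1540)]^0.540 = 0.9302 m³/s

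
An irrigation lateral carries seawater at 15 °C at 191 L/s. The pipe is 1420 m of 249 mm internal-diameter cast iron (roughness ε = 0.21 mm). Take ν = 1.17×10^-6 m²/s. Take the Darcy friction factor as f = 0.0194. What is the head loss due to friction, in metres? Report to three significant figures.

V = 4Q/(πD²) = 4·0.191/(π·0.249²) = 3.922 m/s
h_f = f(L/D)V²/(2g) = 0.01940·(1420/0.249)·3.922²/(2·9.81) = 86.75 m

h_f ≈ 86.8 m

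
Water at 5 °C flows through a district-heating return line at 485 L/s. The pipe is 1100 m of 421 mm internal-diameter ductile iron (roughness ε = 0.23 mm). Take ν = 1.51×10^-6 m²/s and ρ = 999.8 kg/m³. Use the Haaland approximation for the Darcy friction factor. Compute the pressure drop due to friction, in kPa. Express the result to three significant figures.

V = 4Q/(πD²) = 4·0.485/(π·0.421²) = 3.484 m/s
Re = VD/ν = 3.484·0.421/1.51×10^-6 = 9.71×10^5 → turbulent
ε/D = 0.23/421 = 5.46×10^-4
Haaland: f = 0.01749
h_f = f(L/D)V²/(2g) = 0.01749·(1100/0.421)·3.484²/(2·9.81) = 28.28 m
Δp = ρg·h_f = 999.8·9.81·28.28 = 277.4 kPa

Δp ≈ 277 kPa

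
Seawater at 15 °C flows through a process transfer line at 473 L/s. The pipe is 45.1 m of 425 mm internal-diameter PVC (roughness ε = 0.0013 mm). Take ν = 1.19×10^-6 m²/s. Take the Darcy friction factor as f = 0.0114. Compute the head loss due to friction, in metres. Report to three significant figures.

h_f ≈ 0.685 m

V = 4Q/(πD²) = 4·0.473/(π·0.425²) = 3.334 m/s
h_f = f(L/D)V²/(2g) = 0.01140·(45.1/0.425)·3.334²/(2·9.81) = 0.6855 m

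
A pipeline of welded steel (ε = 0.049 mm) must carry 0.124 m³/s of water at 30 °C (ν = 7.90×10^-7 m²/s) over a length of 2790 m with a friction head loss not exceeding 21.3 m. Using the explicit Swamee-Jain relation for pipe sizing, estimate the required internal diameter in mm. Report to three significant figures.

D ≈ 304 mm

Swamee-Jain (Type III): D = 0.66·[ε^1.25·(LQ²/(gh_f))^4.75 + ν·Q^9.4·(L/(gh_f))^5.2]^0.04
LQ²/(gh_f) = 0.2053; L/(gh_f) = 13.35
Term 1 = ε^1.25·(…)^4.75 = 2.22×10^-9; Term 2 = ν·Q^9.4·(…)^5.2 = 1.69×10^-9
D = 0.66·(2.22×10^-9 + 1.69×10^-9)^0.04 = 0.3043 m = 304 mm
Check: V = 1.71 m/s, Re = 6.57×10^5, f = 0.01477, h_f = 20.1 m ≈ 21.3 m ✓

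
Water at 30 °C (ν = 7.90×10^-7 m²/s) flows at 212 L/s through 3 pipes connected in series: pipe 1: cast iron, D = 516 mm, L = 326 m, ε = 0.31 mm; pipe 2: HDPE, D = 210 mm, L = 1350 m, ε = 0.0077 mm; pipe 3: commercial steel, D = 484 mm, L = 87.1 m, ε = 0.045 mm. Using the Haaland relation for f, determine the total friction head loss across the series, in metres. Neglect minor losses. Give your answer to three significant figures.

H ≈ 143 m

Pipe 1: V = 1.014 m/s, Re = 6.62×10^5, ε/D = 6.01×10^-4, f = 0.01802, h_1 = f(L/D)V²/2g = 0.5962 m
Pipe 2: V = 6.121 m/s, Re = 1.63×10^6, ε/D = 3.67×10^-5, f = 0.01162, h_2 = f(L/D)V²/2g = 142.7 m
Pipe 3: V = 1.152 m/s, Re = 7.06×10^5, ε/D = 9.30×10^-5, f = 0.01366, h_3 = f(L/D)V²/2g = 0.1663 m
Series → Q common, losses add: H = Σh = 143.4 m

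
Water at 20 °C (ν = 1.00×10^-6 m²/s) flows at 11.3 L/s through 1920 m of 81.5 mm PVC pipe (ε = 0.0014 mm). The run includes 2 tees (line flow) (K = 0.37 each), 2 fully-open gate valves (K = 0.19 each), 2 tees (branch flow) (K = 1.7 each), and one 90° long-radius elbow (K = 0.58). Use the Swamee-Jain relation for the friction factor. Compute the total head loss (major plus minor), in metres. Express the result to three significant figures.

V = 4Q/(πD²) = 2.166 m/s; V²/2g = 0.2391 m
Re = 1.77×10^5, ε/D = 1.72×10^-5 → f = 0.01606 (Swamee-Jain)
Major: h_f = f(L/D)·V²/2g = 0.01606·23558·0.2391 = 90.49 m
Minor: ΣK = 5.10; h_m = ΣK·V²/2g = 1.220 m
Total H_L = 90.49 + 1.220 = 91.71 m

H_L ≈ 91.7 m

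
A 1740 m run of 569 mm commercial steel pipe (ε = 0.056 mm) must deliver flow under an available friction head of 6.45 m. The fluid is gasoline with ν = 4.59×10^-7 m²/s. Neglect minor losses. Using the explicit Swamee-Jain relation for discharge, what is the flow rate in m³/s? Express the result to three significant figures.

Q ≈ 0.459 m³/s

Swamee-Jain (Type II): Q = -0.965·√(gD⁵h_f/L)·ln[ε/(3.7D) + √(3.17ν²L/(gD³h_f))]
√(gD⁵h_f/L) = √(9.81·0.569⁵·6.45/1740) = 0.04657
ε/(3.7D) = 2.66×10^-5; √(3.17ν²L/(gD³h_f)) = 9.98×10^-6
Q = -0.965·0.04657·ln(3.658×10^-5) = 0.4591 m³/s
Check: V = 1.81 m/s, Re = 2.24×10^6, f = 0.01277, h_f = 6.49 m ≈ 6.45 m ✓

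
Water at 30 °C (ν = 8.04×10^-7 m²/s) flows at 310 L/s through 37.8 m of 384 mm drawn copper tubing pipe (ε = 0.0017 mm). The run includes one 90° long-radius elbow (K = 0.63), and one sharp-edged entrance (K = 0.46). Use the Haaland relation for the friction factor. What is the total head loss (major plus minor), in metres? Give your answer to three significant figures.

V = 4Q/(πD²) = 2.677 m/s; V²/2g = 0.3652 m
Re = 1.28×10^6, ε/D = 4.43×10^-6 → f = 0.01121 (Haaland)
Major: h_f = f(L/D)·V²/2g = 0.01121·98.44·0.3652 = 0.4030 m
Minor: ΣK = 1.09; h_m = ΣK·V²/2g = 0.3981 m
Total H_L = 0.4030 + 0.3981 = 0.8011 m

H_L ≈ 0.801 m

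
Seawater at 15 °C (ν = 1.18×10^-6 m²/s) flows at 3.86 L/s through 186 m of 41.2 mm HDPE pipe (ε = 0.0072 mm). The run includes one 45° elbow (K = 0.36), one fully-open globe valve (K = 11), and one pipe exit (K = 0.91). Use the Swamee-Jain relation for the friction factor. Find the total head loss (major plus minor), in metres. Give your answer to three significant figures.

V = 4Q/(πD²) = 2.895 m/s; V²/2g = 0.4273 m
Re = 1.01×10^5, ε/D = 1.75×10^-4 → f = 0.01883 (Swamee-Jain)
Major: h_f = f(L/D)·V²/2g = 0.01883·4515·0.4273 = 36.32 m
Minor: ΣK = 12.3; h_m = ΣK·V²/2g = 5.243 m
Total H_L = 36.32 + 5.243 = 41.56 m

H_L ≈ 41.6 m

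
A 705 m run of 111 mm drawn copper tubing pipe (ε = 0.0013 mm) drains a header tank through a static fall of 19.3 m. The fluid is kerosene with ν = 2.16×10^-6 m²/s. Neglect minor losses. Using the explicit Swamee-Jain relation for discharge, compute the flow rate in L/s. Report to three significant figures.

Q ≈ 17.4 L/s

Swamee-Jain (Type II): Q = -0.965·√(gD⁵h_f/L)·ln[ε/(3.7D) + √(3.17ν²L/(gD³h_f))]
√(gD⁵h_f/L) = √(9.81·0.111⁵·19.3/705) = 0.002127
ε/(3.7D) = 3.17×10^-6; √(3.17ν²L/(gD³h_f)) = 2.01×10^-4
Q = -0.965·0.002127·ln(2.038×10^-4) = 0.01745 m³/s
Check: V = 1.80 m/s, Re = 9.26×10^4, f = 0.01822, h_f = 19.2 m ≈ 19.3 m ✓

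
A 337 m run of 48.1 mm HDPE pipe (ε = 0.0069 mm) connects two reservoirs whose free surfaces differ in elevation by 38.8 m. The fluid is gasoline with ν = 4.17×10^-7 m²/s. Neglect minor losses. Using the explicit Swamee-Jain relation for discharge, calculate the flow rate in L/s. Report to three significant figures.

Q ≈ 4.77 L/s

Swamee-Jain (Type II): Q = -0.965·√(gD⁵h_f/L)·ln[ε/(3.7D) + √(3.17ν²L/(gD³h_f))]
√(gD⁵h_f/L) = √(9.81·0.0481⁵·38.8/337) = 5.393×10^-4
ε/(3.7D) = 3.88×10^-5; √(3.17ν²L/(gD³h_f)) = 6.62×10^-5
Q = -0.965·5.393×10^-4·ln(1.050×10^-4) = 0.004768 m³/s
Check: V = 2.62 m/s, Re = 3.03×10^5, f = 0.01582, h_f = 38.9 m ≈ 38.8 m ✓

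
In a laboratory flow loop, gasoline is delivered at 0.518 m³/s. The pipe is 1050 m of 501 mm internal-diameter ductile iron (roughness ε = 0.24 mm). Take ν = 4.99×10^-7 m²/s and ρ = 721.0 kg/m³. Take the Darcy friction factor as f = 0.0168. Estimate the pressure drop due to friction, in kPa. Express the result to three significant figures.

Δp ≈ 87.6 kPa

V = 4Q/(πD²) = 4·0.518/(π·0.501²) = 2.628 m/s
h_f = f(L/D)V²/(2g) = 0.01680·(1050/0.501)·2.628²/(2·9.81) = 12.39 m
Δp = ρg·h_f = 721.0·9.81·12.39 = 87.64 kPa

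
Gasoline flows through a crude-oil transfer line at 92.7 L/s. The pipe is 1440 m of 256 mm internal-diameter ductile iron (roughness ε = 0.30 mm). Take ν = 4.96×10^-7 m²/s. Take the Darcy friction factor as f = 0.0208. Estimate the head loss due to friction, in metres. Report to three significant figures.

V = 4Q/(πD²) = 4·0.0927/(π·0.256²) = 1.801 m/s
h_f = f(L/D)V²/(2g) = 0.02080·(1440/0.256)·1.801²/(2·9.81) = 19.34 m

h_f ≈ 19.3 m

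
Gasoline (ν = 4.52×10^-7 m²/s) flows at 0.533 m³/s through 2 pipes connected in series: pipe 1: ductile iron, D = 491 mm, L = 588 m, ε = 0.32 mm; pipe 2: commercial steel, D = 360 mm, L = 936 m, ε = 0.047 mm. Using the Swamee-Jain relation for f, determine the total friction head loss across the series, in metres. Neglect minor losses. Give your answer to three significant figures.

Pipe 1: V = 2.815 m/s, Re = 3.06×10^6, ε/D = 6.52×10^-4, f = 0.01793, h_1 = f(L/D)V²/2g = 8.672 m
Pipe 2: V = 5.236 m/s, Re = 4.17×10^6, ε/D = 1.31×10^-4, f = 0.01303, h_2 = f(L/D)V²/2g = 47.33 m
Series → Q common, losses add: H = Σh = 56.01 m

H ≈ 56.0 m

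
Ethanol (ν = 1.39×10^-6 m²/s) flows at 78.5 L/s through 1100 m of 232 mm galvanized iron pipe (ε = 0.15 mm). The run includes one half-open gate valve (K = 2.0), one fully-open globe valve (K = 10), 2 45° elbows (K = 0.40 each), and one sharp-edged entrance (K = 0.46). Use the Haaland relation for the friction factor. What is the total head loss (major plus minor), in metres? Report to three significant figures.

V = 4Q/(πD²) = 1.857 m/s; V²/2g = 0.1758 m
Re = 3.10×10^5, ε/D = 6.47×10^-4 → f = 0.01884 (Haaland)
Major: h_f = f(L/D)·V²/2g = 0.01884·4741·0.1758 = 15.70 m
Minor: ΣK = 13.3; h_m = ΣK·V²/2g = 2.331 m
Total H_L = 15.70 + 2.331 = 18.03 m

H_L ≈ 18.0 m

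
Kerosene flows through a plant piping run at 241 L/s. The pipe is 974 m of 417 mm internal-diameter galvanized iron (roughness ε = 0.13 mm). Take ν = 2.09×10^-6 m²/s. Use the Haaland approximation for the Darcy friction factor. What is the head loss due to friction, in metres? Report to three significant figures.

h_f ≈ 6.18 m

V = 4Q/(πD²) = 4·0.241/(π·0.417²) = 1.765 m/s
Re = VD/ν = 1.765·0.417/2.09×10^-6 = 3.52×10^5 → turbulent
ε/D = 0.13/417 = 3.12×10^-4
Haaland: f = 0.01666
h_f = f(L/D)V²/(2g) = 0.01666·(974/0.417)·1.765²/(2·9.81) = 6.176 m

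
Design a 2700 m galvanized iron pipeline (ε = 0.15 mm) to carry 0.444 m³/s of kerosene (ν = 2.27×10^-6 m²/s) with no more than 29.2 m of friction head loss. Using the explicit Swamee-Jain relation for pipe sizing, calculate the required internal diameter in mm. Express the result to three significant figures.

D ≈ 485 mm

Swamee-Jain (Type III): D = 0.66·[ε^1.25·(LQ²/(gh_f))^4.75 + ν·Q^9.4·(L/(gh_f))^5.2]^0.04
LQ²/(gh_f) = 1.858; L/(gh_f) = 9.426
Term 1 = ε^1.25·(…)^4.75 = 3.15×10^-4; Term 2 = ν·Q^9.4·(…)^5.2 = 1.28×10^-4
D = 0.66·(3.15×10^-4 + 1.28×10^-4)^0.04 = 0.4846 m = 485 mm
Check: V = 2.41 m/s, Re = 5.14×10^5, f = 0.01642, h_f = 27.0 m ≈ 29.2 m ✓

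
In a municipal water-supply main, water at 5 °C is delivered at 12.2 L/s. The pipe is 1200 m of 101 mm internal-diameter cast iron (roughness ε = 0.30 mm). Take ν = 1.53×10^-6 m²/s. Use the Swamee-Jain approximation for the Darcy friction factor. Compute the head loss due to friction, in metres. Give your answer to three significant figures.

h_f ≈ 38.8 m

V = 4Q/(πD²) = 4·0.0122/(π·0.101²) = 1.523 m/s
Re = VD/ν = 1.523·0.101/1.53×10^-6 = 1.01×10^5 → turbulent
ε/D = 0.30/101 = 0.00297
Swamee-Jain: f = 0.02764
h_f = f(L/D)V²/(2g) = 0.02764·(1200/0.101)·1.523²/(2·9.81) = 38.82 m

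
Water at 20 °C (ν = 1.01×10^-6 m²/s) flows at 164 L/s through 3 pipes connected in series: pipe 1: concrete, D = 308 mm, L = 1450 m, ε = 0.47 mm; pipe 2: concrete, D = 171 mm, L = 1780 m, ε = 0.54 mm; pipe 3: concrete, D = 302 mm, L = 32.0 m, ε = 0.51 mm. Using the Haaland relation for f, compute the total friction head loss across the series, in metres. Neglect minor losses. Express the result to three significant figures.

Pipe 1: V = 2.201 m/s, Re = 6.71×10^5, ε/D = 0.00153, f = 0.02216, h_1 = f(L/D)V²/2g = 25.76 m
Pipe 2: V = 7.141 m/s, Re = 1.21×10^6, ε/D = 0.00316, f = 0.02670, h_2 = f(L/D)V²/2g = 722.3 m
Pipe 3: V = 2.289 m/s, Re = 6.85×10^5, ε/D = 0.00169, f = 0.02271, h_3 = f(L/D)V²/2g = 0.6430 m
Series → Q common, losses add: H = Σh = 748.7 m

H ≈ 749 m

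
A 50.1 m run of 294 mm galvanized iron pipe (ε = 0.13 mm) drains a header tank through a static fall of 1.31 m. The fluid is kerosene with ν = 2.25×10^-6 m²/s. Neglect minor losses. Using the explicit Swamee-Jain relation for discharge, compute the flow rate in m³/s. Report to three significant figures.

Swamee-Jain (Type II): Q = -0.965·√(gD⁵h_f/L)·ln[ε/(3.7D) + √(3.17ν²L/(gD³h_f))]
√(gD⁵h_f/L) = √(9.81·0.294⁵·1.31/50.1) = 0.02374
ε/(3.7D) = 1.20×10^-4; √(3.17ν²L/(gD³h_f)) = 4.96×10^-5
Q = -0.965·0.02374·ln(1.691×10^-4) = 0.1989 m³/s
Check: V = 2.93 m/s, Re = 3.83×10^5, f = 0.01768, h_f = 1.32 m ≈ 1.31 m ✓

Q ≈ 0.199 m³/s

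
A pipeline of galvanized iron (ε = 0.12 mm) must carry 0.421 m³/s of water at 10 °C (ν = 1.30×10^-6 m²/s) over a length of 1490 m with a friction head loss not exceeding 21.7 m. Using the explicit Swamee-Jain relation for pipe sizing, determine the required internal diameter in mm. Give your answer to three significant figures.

D ≈ 442 mm

Swamee-Jain (Type III): D = 0.66·[ε^1.25·(LQ²/(gh_f))^4.75 + ν·Q^9.4·(L/(gh_f))^5.2]^0.04
LQ²/(gh_f) = 1.241; L/(gh_f) = 6.999
Term 1 = ε^1.25·(…)^4.75 = 3.50×10^-5; Term 2 = ν·Q^9.4·(…)^5.2 = 9.47×10^-6
D = 0.66·(3.50×10^-5 + 9.47×10^-6)^0.04 = 0.4420 m = 442 mm
Check: V = 2.74 m/s, Re = 9.33×10^5, f = 0.01555, h_f = 20.1 m ≈ 21.7 m ✓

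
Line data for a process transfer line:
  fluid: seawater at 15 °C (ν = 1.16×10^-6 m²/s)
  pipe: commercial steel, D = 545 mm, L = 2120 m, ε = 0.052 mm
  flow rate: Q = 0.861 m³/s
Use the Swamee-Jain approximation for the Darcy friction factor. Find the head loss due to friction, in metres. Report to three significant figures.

h_f ≈ 34.9 m

V = 4Q/(πD²) = 4·0.861/(π·0.545²) = 3.691 m/s
Re = VD/ν = 3.691·0.545/1.16×10^-6 = 1.73×10^6 → turbulent
ε/D = 0.052/545 = 9.54×10^-5
Swamee-Jain: f = 0.01291
h_f = f(L/D)V²/(2g) = 0.01291·(2120/0.545)·3.691²/(2·9.81) = 34.86 m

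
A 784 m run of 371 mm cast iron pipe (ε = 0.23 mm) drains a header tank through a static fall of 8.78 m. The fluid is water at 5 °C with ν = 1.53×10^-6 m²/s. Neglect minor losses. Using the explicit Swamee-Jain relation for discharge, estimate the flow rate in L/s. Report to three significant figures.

Swamee-Jain (Type II): Q = -0.965·√(gD⁵h_f/L)·ln[ε/(3.7D) + √(3.17ν²L/(gD³h_f))]
√(gD⁵h_f/L) = √(9.81·0.371⁵·8.78/784) = 0.02779
ε/(3.7D) = 1.68×10^-4; √(3.17ν²L/(gD³h_f)) = 3.64×10^-5
Q = -0.965·0.02779·ln(2.039×10^-4) = 0.2279 m³/s
Check: V = 2.11 m/s, Re = 5.11×10^5, f = 0.01847, h_f = 8.84 m ≈ 8.78 m ✓

Q ≈ 228 L/s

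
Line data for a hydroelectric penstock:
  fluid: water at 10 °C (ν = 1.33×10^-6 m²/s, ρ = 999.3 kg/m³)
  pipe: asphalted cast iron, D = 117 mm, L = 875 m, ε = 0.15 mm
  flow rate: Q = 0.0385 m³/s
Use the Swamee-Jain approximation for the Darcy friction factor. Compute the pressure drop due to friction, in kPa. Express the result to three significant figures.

Δp ≈ 1040 kPa

V = 4Q/(πD²) = 4·0.0385/(π·0.117²) = 3.581 m/s
Re = VD/ν = 3.581·0.117/1.33×10^-6 = 3.15×10^5 → turbulent
ε/D = 0.15/117 = 0.00128
Swamee-Jain: f = 0.02181
h_f = f(L/D)V²/(2g) = 0.02181·(875/0.117)·3.581²/(2·9.81) = 106.6 m
Δp = ρg·h_f = 999.3·9.81·106.6 = 1045 kPa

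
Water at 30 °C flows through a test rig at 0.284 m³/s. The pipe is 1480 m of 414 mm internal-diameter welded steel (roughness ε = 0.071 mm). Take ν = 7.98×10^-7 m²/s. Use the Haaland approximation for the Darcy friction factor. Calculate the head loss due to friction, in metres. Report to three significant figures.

V = 4Q/(πD²) = 4·0.284/(π·0.414²) = 2.110 m/s
Re = VD/ν = 2.110·0.414/7.98×10^-7 = 1.09×10^6 → turbulent
ε/D = 0.071/414 = 1.71×10^-4
Haaland: f = 0.01420
h_f = f(L/D)V²/(2g) = 0.01420·(1480/0.414)·2.110²/(2·9.81) = 11.52 m

h_f ≈ 11.5 m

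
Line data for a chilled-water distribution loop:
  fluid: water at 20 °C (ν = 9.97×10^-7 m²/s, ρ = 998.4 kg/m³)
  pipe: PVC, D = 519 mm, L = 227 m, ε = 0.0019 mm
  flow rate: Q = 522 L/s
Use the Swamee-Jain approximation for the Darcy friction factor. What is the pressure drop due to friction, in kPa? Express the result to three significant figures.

Δp ≈ 14.9 kPa

V = 4Q/(πD²) = 4·0.522/(π·0.519²) = 2.467 m/s
Re = VD/ν = 2.467·0.519/9.97×10^-7 = 1.28×10^6 → turbulent
ε/D = 0.0019/519 = 3.66×10^-6
Swamee-Jain: f = 0.01124
h_f = f(L/D)V²/(2g) = 0.01124·(227/0.519)·2.467²/(2·9.81) = 1.526 m
Δp = ρg·h_f = 998.4·9.81·1.526 = 14.94 kPa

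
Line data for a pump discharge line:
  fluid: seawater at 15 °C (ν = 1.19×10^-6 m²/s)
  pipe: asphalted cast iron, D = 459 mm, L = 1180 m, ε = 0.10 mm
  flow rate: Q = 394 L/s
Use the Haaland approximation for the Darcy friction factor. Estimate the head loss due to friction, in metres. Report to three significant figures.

V = 4Q/(πD²) = 4·0.394/(π·0.459²) = 2.381 m/s
Re = VD/ν = 2.381·0.459/1.19×10^-6 = 9.18×10^5 → turbulent
ε/D = 0.10/459 = 2.18×10^-4
Haaland: f = 0.01486
h_f = f(L/D)V²/(2g) = 0.01486·(1180/0.459)·2.381²/(2·9.81) = 11.04 m

h_f ≈ 11.0 m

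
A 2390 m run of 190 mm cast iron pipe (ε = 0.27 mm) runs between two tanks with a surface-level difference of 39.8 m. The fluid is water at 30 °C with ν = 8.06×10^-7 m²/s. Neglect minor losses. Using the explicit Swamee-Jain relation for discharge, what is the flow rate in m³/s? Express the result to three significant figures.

Q ≈ 0.0476 m³/s

Swamee-Jain (Type II): Q = -0.965·√(gD⁵h_f/L)·ln[ε/(3.7D) + √(3.17ν²L/(gD³h_f))]
√(gD⁵h_f/L) = √(9.81·0.190⁵·39.8/2390) = 0.006360
ε/(3.7D) = 3.84×10^-4; √(3.17ν²L/(gD³h_f)) = 4.29×10^-5
Q = -0.965·0.006360·ln(4.269×10^-4) = 0.04762 m³/s
Check: V = 1.68 m/s, Re = 3.96×10^5, f = 0.02215, h_f = 40.1 m ≈ 39.8 m ✓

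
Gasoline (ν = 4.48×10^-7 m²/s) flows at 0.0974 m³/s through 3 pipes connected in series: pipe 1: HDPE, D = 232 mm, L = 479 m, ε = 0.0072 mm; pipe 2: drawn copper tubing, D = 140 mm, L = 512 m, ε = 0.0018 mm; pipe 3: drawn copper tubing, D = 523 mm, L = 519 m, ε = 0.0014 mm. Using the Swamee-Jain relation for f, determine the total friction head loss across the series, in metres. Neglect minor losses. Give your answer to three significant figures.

Pipe 1: V = 2.304 m/s, Re = 1.19×10^6, ε/D = 3.10×10^-5, f = 0.01205, h_1 = f(L/D)V²/2g = 6.732 m
Pipe 2: V = 6.327 m/s, Re = 1.98×10^6, ε/D = 1.29×10^-5, f = 0.01085, h_2 = f(L/D)V²/2g = 80.97 m
Pipe 3: V = 0.4534 m/s, Re = 5.29×10^5, ε/D = 2.68×10^-6, f = 0.01300, h_3 = f(L/D)V²/2g = 0.1352 m
Series → Q common, losses add: H = Σh = 87.84 m

H ≈ 87.8 m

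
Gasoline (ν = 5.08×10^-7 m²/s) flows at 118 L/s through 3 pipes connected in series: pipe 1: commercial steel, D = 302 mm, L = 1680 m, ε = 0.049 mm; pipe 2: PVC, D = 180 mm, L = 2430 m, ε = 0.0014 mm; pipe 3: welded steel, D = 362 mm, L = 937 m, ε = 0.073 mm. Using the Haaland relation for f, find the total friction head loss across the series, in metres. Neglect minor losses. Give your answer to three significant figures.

H ≈ 174 m

Pipe 1: V = 1.647 m/s, Re = 9.79×10^5, ε/D = 1.62×10^-4, f = 0.01418, h_1 = f(L/D)V²/2g = 10.91 m
Pipe 2: V = 4.637 m/s, Re = 1.64×10^6, ε/D = 7.78×10^-6, f = 0.01087, h_2 = f(L/D)V²/2g = 160.9 m
Pipe 3: V = 1.147 m/s, Re = 8.17×10^5, ε/D = 2.02×10^-4, f = 0.01478, h_3 = f(L/D)V²/2g = 2.563 m
Series → Q common, losses add: H = Σh = 174.3 m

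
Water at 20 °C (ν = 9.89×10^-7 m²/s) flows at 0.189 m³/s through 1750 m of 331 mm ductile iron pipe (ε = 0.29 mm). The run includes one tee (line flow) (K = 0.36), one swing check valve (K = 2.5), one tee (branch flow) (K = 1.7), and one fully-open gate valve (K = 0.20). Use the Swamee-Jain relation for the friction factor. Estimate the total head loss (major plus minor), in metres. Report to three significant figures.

V = 4Q/(πD²) = 2.196 m/s; V²/2g = 0.2459 m
Re = 7.35×10^5, ε/D = 8.76×10^-4 → f = 0.01958 (Swamee-Jain)
Major: h_f = f(L/D)·V²/2g = 0.01958·5287·0.2459 = 25.45 m
Minor: ΣK = 4.76; h_m = ΣK·V²/2g = 1.170 m
Total H_L = 25.45 + 1.170 = 26.62 m

H_L ≈ 26.6 m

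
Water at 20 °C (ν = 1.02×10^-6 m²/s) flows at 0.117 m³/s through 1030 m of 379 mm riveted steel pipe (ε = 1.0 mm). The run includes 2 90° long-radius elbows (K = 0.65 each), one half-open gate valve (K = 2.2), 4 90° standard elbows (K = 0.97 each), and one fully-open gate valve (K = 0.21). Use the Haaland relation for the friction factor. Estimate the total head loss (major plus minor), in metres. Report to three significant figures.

V = 4Q/(πD²) = 1.037 m/s; V²/2g = 0.05482 m
Re = 3.85×10^5, ε/D = 0.00264 → f = 0.02564 (Haaland)
Major: h_f = f(L/D)·V²/2g = 0.02564·2718·0.05482 = 3.820 m
Minor: ΣK = 7.59; h_m = ΣK·V²/2g = 0.4161 m
Total H_L = 3.820 + 0.4161 = 4.236 m

H_L ≈ 4.24 m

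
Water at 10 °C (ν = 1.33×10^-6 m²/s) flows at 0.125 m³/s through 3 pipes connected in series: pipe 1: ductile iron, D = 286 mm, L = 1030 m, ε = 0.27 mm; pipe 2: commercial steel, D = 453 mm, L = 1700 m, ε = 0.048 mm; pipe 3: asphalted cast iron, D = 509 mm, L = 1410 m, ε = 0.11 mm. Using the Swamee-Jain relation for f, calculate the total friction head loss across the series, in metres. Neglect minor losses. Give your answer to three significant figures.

H ≈ 16.8 m

Pipe 1: V = 1.946 m/s, Re = 4.18×10^5, ε/D = 9.44×10^-4, f = 0.02023, h_1 = f(L/D)V²/2g = 14.06 m
Pipe 2: V = 0.7756 m/s, Re = 2.64×10^5, ε/D = 1.06×10^-4, f = 0.01577, h_2 = f(L/D)V²/2g = 1.814 m
Pipe 3: V = 0.6143 m/s, Re = 2.35×10^5, ε/D = 2.16×10^-4, f = 0.01690, h_3 = f(L/D)V²/2g = 0.9004 m
Series → Q common, losses add: H = Σh = 16.77 m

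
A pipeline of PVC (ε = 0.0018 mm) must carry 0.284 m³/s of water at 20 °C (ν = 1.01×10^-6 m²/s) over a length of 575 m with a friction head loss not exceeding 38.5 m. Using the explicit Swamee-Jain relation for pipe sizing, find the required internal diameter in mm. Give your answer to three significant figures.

D ≈ 259 mm

Swamee-Jain (Type III): D = 0.66·[ε^1.25·(LQ²/(gh_f))^4.75 + ν·Q^9.4·(L/(gh_f))^5.2]^0.04
LQ²/(gh_f) = 0.1228; L/(gh_f) = 1.522
Term 1 = ε^1.25·(…)^4.75 = 3.11×10^-12; Term 2 = ν·Q^9.4·(…)^5.2 = 6.53×10^-11
D = 0.66·(3.11×10^-12 + 6.53×10^-11)^0.04 = 0.2588 m = 259 mm
Check: V = 5.40 m/s, Re = 1.38×10^6, f = 0.01121, h_f = 37.0 m ≈ 38.5 m ✓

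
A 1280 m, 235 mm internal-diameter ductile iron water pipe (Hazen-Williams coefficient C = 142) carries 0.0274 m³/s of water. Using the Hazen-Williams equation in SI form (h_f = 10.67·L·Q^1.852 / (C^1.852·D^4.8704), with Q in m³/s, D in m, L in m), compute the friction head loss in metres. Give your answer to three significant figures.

h_f = 10.67·1280·0.0274^1.852 / (142^1.852·0.235^4.8704) = 2.085 m

h_f ≈ 2.09 m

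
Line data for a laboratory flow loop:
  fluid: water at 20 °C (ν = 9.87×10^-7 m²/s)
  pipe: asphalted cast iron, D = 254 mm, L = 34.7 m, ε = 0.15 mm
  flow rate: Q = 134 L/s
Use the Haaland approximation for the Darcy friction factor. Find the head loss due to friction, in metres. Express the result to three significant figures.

V = 4Q/(πD²) = 4·0.134/(π·0.254²) = 2.645 m/s
Re = VD/ν = 2.645·0.254/9.87×10^-7 = 6.81×10^5 → turbulent
ε/D = 0.15/254 = 5.91×10^-4
Haaland: f = 0.01794
h_f = f(L/D)V²/(2g) = 0.01794·(34.7/0.254)·2.645²/(2·9.81) = 0.8736 m

h_f ≈ 0.874 m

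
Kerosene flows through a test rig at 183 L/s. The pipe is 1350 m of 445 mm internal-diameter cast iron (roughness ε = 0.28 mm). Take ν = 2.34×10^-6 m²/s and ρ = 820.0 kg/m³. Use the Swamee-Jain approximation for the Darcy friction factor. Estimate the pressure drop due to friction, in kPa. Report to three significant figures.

V = 4Q/(πD²) = 4·0.183/(π·0.445²) = 1.177 m/s
Re = VD/ν = 1.177·0.445/2.34×10^-6 = 2.24×10^5 → turbulent
ε/D = 0.28/445 = 6.29×10^-4
Swamee-Jain: f = 0.01941
h_f = f(L/D)V²/(2g) = 0.01941·(1350/0.445)·1.177²/(2·9.81) = 4.156 m
Δp = ρg·h_f = 820.0·9.81·4.156 = 33.43 kPa

Δp ≈ 33.4 kPa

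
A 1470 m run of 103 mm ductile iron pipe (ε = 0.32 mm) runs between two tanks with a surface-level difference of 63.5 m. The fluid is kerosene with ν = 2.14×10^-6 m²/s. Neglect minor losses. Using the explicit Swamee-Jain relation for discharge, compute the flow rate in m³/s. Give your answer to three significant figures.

Q ≈ 0.0147 m³/s

Swamee-Jain (Type II): Q = -0.965·√(gD⁵h_f/L)·ln[ε/(3.7D) + √(3.17ν²L/(gD³h_f))]
√(gD⁵h_f/L) = √(9.81·0.103⁵·63.5/1470) = 0.002216
ε/(3.7D) = 8.40×10^-4; √(3.17ν²L/(gD³h_f)) = 1.77×10^-4
Q = -0.965·0.002216·ln(0.001017) = 0.01474 m³/s
Check: V = 1.77 m/s, Re = 8.51×10^4, f = 0.02817, h_f = 64.1 m ≈ 63.5 m ✓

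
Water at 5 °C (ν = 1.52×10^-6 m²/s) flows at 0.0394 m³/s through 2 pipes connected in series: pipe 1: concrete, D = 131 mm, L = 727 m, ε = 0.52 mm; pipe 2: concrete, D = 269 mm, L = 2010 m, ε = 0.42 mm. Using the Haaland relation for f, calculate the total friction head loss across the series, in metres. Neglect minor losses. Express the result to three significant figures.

H ≈ 73.9 m

Pipe 1: V = 2.923 m/s, Re = 2.52×10^5, ε/D = 0.00397, f = 0.02881, h_1 = f(L/D)V²/2g = 69.63 m
Pipe 2: V = 0.6933 m/s, Re = 1.23×10^5, ε/D = 0.00156, f = 0.02345, h_2 = f(L/D)V²/2g = 4.293 m
Series → Q common, losses add: H = Σh = 73.92 m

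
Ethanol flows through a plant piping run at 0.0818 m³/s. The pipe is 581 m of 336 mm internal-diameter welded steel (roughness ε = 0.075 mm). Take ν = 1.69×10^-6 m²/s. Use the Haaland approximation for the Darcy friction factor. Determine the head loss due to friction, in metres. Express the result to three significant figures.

h_f ≈ 1.29 m

V = 4Q/(πD²) = 4·0.0818/(π·0.336²) = 0.9225 m/s
Re = VD/ν = 0.9225·0.336/1.69×10^-6 = 1.83×10^5 → turbulent
ε/D = 0.075/336 = 2.23×10^-4
Haaland: f = 0.01722
h_f = f(L/D)V²/(2g) = 0.01722·(581/0.336)·0.9225²/(2·9.81) = 1.291 m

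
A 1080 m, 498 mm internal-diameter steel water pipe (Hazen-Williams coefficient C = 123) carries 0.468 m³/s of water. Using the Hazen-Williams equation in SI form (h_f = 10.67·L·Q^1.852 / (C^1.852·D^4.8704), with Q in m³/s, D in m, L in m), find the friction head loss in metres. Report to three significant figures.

h_f = 10.67·1080·0.468^1.852 / (123^1.852·0.498^4.8704) = 11.35 m

h_f ≈ 11.3 m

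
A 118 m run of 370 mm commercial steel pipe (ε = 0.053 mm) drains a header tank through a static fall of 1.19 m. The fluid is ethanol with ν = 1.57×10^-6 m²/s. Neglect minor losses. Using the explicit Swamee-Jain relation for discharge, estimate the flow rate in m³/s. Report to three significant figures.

Swamee-Jain (Type II): Q = -0.965·√(gD⁵h_f/L)·ln[ε/(3.7D) + √(3.17ν²L/(gD³h_f))]
√(gD⁵h_f/L) = √(9.81·0.370⁵·1.19/118) = 0.02619
ε/(3.7D) = 3.87×10^-5; √(3.17ν²L/(gD³h_f)) = 3.95×10^-5
Q = -0.965·0.02619·ln(7.820×10^-5) = 0.2390 m³/s
Check: V = 2.22 m/s, Re = 5.24×10^5, f = 0.01488, h_f = 1.20 m ≈ 1.19 m ✓

Q ≈ 0.239 m³/s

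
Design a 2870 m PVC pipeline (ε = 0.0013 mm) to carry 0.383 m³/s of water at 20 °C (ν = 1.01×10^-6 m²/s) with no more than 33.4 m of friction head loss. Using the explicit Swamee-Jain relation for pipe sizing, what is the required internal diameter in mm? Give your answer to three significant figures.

D ≈ 416 mm

Swamee-Jain (Type III): D = 0.66·[ε^1.25·(LQ²/(gh_f))^4.75 + ν·Q^9.4·(L/(gh_f))^5.2]^0.04
LQ²/(gh_f) = 1.285; L/(gh_f) = 8.759
Term 1 = ε^1.25·(…)^4.75 = 1.44×10^-7; Term 2 = ν·Q^9.4·(…)^5.2 = 9.71×10^-6
D = 0.66·(1.44×10^-7 + 9.71×10^-6)^0.04 = 0.4162 m = 416 mm
Check: V = 2.82 m/s, Re = 1.16×10^6, f = 0.01141, h_f = 31.8 m ≈ 33.4 m ✓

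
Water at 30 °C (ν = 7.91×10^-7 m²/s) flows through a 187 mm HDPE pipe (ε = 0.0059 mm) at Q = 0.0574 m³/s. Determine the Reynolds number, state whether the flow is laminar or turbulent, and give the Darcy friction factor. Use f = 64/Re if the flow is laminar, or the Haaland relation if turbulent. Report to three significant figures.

Re ≈ 4.94×10^5; turbulent; f ≈ 0.0135

V = 4Q/(πD²) = 2.090 m/s
Re = VD/ν = 2.090·0.187/7.91×10^-7 = 4.94×10^5
Re > 4000 → turbulent; ε/D = 3.16×10^-5
Haaland: f = 0.01347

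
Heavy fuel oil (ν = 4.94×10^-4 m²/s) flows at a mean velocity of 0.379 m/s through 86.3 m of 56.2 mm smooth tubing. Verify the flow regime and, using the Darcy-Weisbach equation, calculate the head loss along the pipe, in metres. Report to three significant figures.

h_f ≈ 16.7 m

Re = VD/ν = 0.379·0.05620/4.94×10^-4 = 43.1 → laminar (Re < 2300)
f = 64/Re = 1.484
h_f = f(L/D)V²/(2g) = 1.484·(86.3/0.05620)·0.379²/(2·9.81) = 16.69 m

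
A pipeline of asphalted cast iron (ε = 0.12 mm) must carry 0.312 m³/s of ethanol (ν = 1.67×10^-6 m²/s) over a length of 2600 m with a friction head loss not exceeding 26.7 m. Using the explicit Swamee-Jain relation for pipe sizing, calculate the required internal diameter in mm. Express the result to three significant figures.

D ≈ 423 mm

Swamee-Jain (Type III): D = 0.66·[ε^1.25·(LQ²/(gh_f))^4.75 + ν·Q^9.4·(L/(gh_f))^5.2]^0.04
LQ²/(gh_f) = 0.9663; L/(gh_f) = 9.926
Term 1 = ε^1.25·(…)^4.75 = 1.07×10^-5; Term 2 = ν·Q^9.4·(…)^5.2 = 4.48×10^-6
D = 0.66·(1.07×10^-5 + 4.48×10^-6)^0.04 = 0.4234 m = 423 mm
Check: V = 2.22 m/s, Re = 5.62×10^5, f = 0.01611, h_f = 24.8 m ≈ 26.7 m ✓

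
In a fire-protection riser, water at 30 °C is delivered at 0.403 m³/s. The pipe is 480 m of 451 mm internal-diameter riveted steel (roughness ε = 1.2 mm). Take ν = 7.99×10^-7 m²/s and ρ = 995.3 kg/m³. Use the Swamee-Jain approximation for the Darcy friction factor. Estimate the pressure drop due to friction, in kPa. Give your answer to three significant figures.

V = 4Q/(πD²) = 4·0.403/(π·0.451²) = 2.523 m/s
Re = VD/ν = 2.523·0.451/7.99×10^-7 = 1.42×10^6 → turbulent
ε/D = 1.2/451 = 0.00266
Swamee-Jain: f = 0.02547
h_f = f(L/D)V²/(2g) = 0.02547·(480/0.451)·2.523²/(2·9.81) = 8.791 m
Δp = ρg·h_f = 995.3·9.81·8.791 = 85.83 kPa

Δp ≈ 85.8 kPa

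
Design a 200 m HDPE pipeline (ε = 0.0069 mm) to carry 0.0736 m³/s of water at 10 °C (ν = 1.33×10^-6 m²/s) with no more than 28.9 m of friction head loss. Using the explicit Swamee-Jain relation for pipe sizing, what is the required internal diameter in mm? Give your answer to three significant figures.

Swamee-Jain (Type III): D = 0.66·[ε^1.25·(LQ²/(gh_f))^4.75 + ν·Q^9.4·(L/(gh_f))^5.2]^0.04
LQ²/(gh_f) = 0.003821; L/(gh_f) = 0.7054
Term 1 = ε^1.25·(…)^4.75 = 1.16×10^-18; Term 2 = ν·Q^9.4·(…)^5.2 = 4.84×10^-18
D = 0.66·(1.16×10^-18 + 4.84×10^-18)^0.04 = 0.1351 m = 135 mm
Check: V = 5.13 m/s, Re = 5.22×10^5, f = 0.01377, h_f = 27.4 m ≈ 28.9 m ✓

D ≈ 135 mm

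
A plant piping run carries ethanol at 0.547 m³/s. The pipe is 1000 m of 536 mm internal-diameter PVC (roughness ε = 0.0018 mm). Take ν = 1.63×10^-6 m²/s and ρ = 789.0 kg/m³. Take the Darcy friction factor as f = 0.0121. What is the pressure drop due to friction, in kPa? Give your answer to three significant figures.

Δp ≈ 52.3 kPa

V = 4Q/(πD²) = 4·0.547/(π·0.536²) = 2.424 m/s
h_f = f(L/D)V²/(2g) = 0.01210·(1000/0.536)·2.424²/(2·9.81) = 6.762 m
Δp = ρg·h_f = 789.0·9.81·6.762 = 52.34 kPa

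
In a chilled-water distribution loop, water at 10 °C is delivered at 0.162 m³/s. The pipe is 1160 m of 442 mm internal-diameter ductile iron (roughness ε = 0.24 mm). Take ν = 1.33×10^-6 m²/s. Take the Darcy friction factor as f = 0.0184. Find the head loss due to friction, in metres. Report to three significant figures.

V = 4Q/(πD²) = 4·0.162/(π·0.442²) = 1.056 m/s
h_f = f(L/D)V²/(2g) = 0.01840·(1160/0.442)·1.056²/(2·9.81) = 2.744 m

h_f ≈ 2.74 m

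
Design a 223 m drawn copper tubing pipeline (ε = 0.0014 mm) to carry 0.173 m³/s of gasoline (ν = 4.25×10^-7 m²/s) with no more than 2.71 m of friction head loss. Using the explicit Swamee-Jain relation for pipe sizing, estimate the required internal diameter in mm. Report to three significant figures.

D ≈ 296 mm

Swamee-Jain (Type III): D = 0.66·[ε^1.25·(LQ²/(gh_f))^4.75 + ν·Q^9.4·(L/(gh_f))^5.2]^0.04
LQ²/(gh_f) = 0.2510; L/(gh_f) = 8.388
Term 1 = ε^1.25·(…)^4.75 = 6.78×10^-11; Term 2 = ν·Q^9.4·(…)^5.2 = 1.86×10^-9
D = 0.66·(6.78×10^-11 + 1.86×10^-9)^0.04 = 0.2958 m = 296 mm
Check: V = 2.52 m/s, Re = 1.75×10^6, f = 0.01075, h_f = 2.62 m ≈ 2.71 m ✓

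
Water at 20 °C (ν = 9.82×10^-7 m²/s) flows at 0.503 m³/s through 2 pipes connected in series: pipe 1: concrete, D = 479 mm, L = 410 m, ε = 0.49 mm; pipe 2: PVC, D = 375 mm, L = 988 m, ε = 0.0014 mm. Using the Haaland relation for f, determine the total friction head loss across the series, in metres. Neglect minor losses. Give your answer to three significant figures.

Pipe 1: V = 2.791 m/s, Re = 1.36×10^6, ε/D = 0.00102, f = 0.01998, h_1 = f(L/D)V²/2g = 6.791 m
Pipe 2: V = 4.554 m/s, Re = 1.74×10^6, ε/D = 3.73×10^-6, f = 0.01067, h_2 = f(L/D)V²/2g = 29.72 m
Series → Q common, losses add: H = Σh = 36.51 m

H ≈ 36.5 m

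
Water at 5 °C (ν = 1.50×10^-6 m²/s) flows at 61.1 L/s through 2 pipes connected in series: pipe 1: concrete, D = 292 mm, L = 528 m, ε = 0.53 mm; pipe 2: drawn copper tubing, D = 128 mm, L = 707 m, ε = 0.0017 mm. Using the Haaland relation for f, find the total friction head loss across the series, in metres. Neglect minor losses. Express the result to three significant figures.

H ≈ 88.8 m

Pipe 1: V = 0.9124 m/s, Re = 1.78×10^5, ε/D = 0.00182, f = 0.02381, h_1 = f(L/D)V²/2g = 1.827 m
Pipe 2: V = 4.748 m/s, Re = 4.05×10^5, ε/D = 1.33×10^-5, f = 0.01370, h_2 = f(L/D)V²/2g = 86.96 m
Series → Q common, losses add: H = Σh = 88.78 m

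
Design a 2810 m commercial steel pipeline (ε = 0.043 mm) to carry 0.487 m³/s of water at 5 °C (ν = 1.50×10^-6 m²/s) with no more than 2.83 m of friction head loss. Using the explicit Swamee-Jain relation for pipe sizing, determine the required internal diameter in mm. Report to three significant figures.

D ≈ 777 mm

Swamee-Jain (Type III): D = 0.66·[ε^1.25·(LQ²/(gh_f))^4.75 + ν·Q^9.4·(L/(gh_f))^5.2]^0.04
LQ²/(gh_f) = 24.01; L/(gh_f) = 101.2
Term 1 = ε^1.25·(…)^4.75 = 12.5; Term 2 = ν·Q^9.4·(…)^5.2 = 46.4
D = 0.66·(12.5 + 46.4)^0.04 = 0.7769 m = 777 mm
Check: V = 1.03 m/s, Re = 5.32×10^5, f = 0.01379, h_f = 2.68 m ≈ 2.83 m ✓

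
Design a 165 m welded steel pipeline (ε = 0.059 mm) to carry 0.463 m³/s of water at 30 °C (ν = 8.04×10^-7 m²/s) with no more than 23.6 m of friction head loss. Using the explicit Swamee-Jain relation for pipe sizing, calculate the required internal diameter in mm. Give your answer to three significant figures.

D ≈ 285 mm

Swamee-Jain (Type III): D = 0.66·[ε^1.25·(LQ²/(gh_f))^4.75 + ν·Q^9.4·(L/(gh_f))^5.2]^0.04
LQ²/(gh_f) = 0.1528; L/(gh_f) = 0.7127
Term 1 = ε^1.25·(…)^4.75 = 6.88×10^-10; Term 2 = ν·Q^9.4·(…)^5.2 = 9.93×10^-11
D = 0.66·(6.88×10^-10 + 9.93×10^-11)^0.04 = 0.2854 m = 285 mm
Check: V = 7.24 m/s, Re = 2.57×10^6, f = 0.01429, h_f = 22.1 m ≈ 23.6 m ✓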